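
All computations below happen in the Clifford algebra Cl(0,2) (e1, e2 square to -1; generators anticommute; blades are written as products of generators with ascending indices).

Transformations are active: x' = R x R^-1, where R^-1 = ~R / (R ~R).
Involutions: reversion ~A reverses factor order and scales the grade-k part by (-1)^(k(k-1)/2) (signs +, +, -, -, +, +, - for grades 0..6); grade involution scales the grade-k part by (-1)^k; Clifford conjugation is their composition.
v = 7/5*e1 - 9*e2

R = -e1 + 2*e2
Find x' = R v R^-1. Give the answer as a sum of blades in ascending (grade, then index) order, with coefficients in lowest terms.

~R = -e1 + 2*e2, and R ~R = -5, so R^-1 = ~R / (-5).
R v = 97/5 + 31/5*e1 e2
Answer: 159/25*e1 - 163/25*e2


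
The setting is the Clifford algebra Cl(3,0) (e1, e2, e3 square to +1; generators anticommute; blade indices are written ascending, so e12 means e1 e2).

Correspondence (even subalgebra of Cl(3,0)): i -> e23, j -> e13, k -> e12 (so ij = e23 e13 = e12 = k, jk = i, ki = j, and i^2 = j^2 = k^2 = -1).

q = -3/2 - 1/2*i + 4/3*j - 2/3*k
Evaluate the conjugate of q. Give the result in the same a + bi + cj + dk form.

In blades: q = -3/2 - 2/3*e12 + 4/3*e13 - 1/2*e23.
Quaternion conjugation is reversion on the even subalgebra: the scalar is fixed and every grade-2 blade flips sign, giving -3/2 + 2/3*e12 - 4/3*e13 + 1/2*e23; translating back:
Answer: -3/2 + 1/2*i - 4/3*j + 2/3*k


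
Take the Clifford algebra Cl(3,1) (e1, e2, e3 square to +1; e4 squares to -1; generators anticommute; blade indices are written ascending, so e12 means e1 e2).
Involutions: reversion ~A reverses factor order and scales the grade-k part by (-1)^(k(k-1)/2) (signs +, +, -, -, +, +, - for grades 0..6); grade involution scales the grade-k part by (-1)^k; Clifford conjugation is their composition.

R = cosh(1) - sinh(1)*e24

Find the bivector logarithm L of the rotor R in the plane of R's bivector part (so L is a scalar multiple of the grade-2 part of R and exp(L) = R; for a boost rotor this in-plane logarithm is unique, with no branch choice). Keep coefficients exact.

The scalar part of R is cosh(1), so cosh pins the rapidity up to sign — the sign comes from the bivector part; dividing that part by sinh of the rapidity yields the plane, and the in-plane L = rapidity * plane is unique because the two sign choices cancel.
Concretely: cosh(rapidity) = cosh(1) gives rapidity = ±1, and since rapidity/sinh(rapidity) is even the sign is immaterial: L = (rapidity/sinh(rapidity)) * <R>_2 = (1/sinh(1)) * <R>_2.
Answer: -e24


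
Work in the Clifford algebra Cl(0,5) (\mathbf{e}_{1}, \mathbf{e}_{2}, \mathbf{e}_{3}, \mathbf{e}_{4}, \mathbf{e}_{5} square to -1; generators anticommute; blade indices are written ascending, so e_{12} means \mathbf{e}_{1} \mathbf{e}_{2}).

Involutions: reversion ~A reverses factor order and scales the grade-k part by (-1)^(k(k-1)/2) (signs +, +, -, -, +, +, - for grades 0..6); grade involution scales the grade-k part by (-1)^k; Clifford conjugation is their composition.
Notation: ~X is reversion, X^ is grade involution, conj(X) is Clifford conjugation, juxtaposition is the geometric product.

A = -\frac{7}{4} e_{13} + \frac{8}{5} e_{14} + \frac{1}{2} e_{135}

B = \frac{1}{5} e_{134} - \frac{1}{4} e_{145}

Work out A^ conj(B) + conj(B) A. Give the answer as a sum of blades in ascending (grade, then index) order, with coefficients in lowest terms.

first term: \frac{8}{25} e_{3} + \frac{7}{20} e_{4} + \frac{2}{5} e_{5} - \frac{1}{8} e_{34} - \frac{1}{10} e_{45} + \frac{7}{16} e_{345}
second term: \frac{8}{25} e_{3} + \frac{7}{20} e_{4} + \frac{2}{5} e_{5} - \frac{1}{8} e_{34} - \frac{1}{10} e_{45} - \frac{7}{16} e_{345}
Answer: \frac{16}{25} e_{3} + \frac{7}{10} e_{4} + \frac{4}{5} e_{5} - \frac{1}{4} e_{34} - \frac{1}{5} e_{45}


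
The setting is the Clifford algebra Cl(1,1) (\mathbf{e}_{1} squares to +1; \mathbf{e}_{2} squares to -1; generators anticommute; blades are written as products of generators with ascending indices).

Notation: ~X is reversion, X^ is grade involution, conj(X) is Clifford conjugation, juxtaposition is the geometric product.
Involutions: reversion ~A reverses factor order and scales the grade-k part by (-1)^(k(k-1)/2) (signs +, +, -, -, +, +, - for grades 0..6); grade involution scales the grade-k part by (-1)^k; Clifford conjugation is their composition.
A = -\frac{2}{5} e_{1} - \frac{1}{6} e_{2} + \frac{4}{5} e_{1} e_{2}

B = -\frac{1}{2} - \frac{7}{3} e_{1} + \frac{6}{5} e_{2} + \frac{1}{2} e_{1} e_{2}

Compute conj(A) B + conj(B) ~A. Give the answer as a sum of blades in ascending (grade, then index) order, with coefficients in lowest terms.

first term: -\frac{23}{15} + \frac{253}{300} e_{1} - \frac{7}{4} e_{2} + \frac{571}{450} e_{1} e_{2}
second term: -\frac{11}{15} + \frac{323}{300} e_{1} - \frac{119}{60} e_{2} - \frac{211}{450} e_{1} e_{2}
Answer: -\frac{34}{15} + \frac{48}{25} e_{1} - \frac{56}{15} e_{2} + \frac{4}{5} e_{1} e_{2}


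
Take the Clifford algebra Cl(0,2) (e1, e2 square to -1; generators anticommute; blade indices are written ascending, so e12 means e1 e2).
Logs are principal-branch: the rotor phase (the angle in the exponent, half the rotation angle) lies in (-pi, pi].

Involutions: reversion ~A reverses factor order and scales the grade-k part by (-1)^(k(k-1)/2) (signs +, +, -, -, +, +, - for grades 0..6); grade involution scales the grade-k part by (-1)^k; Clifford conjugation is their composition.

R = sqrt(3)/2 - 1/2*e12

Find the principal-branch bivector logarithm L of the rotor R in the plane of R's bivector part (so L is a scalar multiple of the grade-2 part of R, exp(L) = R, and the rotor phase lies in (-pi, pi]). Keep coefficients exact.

The scalar part of R is sqrt(3)/2, which pins the rotor phase on the principal branch; dividing the bivector part by the sine of that phase recovers the unit plane, and L is the phase times that plane.
Concretely: cos(phase) = sqrt(3)/2 gives phase = ±pi/6, and since phase/sin(phase) is even the sign is immaterial: L = (phase/sin(phase)) * <R>_2 = (pi/3) * <R>_2.
Answer: -pi/6*e12


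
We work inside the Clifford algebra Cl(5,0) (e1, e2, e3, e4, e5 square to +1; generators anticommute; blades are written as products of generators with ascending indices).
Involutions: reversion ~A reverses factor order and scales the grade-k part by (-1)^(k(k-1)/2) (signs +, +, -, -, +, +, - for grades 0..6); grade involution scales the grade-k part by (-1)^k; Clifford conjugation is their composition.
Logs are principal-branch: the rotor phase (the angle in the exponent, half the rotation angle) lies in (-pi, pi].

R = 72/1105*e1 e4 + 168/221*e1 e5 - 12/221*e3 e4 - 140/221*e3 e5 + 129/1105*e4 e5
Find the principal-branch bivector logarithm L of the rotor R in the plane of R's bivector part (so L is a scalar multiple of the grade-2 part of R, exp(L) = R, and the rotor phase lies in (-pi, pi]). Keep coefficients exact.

The scalar part of R is 0, which fixes the principal-branch rotor phase; the unit plane is then the bivector part divided by the sine of that phase, and L is that plane scaled by the phase.
Concretely: cos(phase) = 0 gives phase = ±pi/2, and since phase/sin(phase) is even the sign is immaterial: L = (phase/sin(phase)) * <R>_2 = (pi/2) * <R>_2.
Answer: 36*pi/1105*e1 e4 + 84*pi/221*e1 e5 - 6*pi/221*e3 e4 - 70*pi/221*e3 e5 + 129*pi/2210*e4 e5


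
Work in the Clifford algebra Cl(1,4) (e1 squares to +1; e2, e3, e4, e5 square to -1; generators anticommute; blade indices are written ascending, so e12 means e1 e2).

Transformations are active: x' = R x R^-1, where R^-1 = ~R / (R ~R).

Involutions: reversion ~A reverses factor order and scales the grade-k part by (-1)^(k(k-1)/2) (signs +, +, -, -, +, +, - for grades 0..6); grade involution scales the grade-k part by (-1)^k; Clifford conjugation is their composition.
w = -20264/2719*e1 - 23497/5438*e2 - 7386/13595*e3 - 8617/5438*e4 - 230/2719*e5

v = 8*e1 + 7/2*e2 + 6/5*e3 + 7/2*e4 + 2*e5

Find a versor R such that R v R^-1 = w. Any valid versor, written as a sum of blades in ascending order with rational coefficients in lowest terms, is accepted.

Key observation: q(v) = q(w) = 1703/50 (sandwiches preserve the norm), so R = v + w = 1488/2719*e1 - 2232/2719*e2 + 8928/13595*e3 + 5208/2719*e4 + 5208/2719*e5 works whenever it is invertible — the component of v along it is kept and (v - w)/2 reverses, sending v to w.
Answer: 1488/2719*e1 - 2232/2719*e2 + 8928/13595*e3 + 5208/2719*e4 + 5208/2719*e5


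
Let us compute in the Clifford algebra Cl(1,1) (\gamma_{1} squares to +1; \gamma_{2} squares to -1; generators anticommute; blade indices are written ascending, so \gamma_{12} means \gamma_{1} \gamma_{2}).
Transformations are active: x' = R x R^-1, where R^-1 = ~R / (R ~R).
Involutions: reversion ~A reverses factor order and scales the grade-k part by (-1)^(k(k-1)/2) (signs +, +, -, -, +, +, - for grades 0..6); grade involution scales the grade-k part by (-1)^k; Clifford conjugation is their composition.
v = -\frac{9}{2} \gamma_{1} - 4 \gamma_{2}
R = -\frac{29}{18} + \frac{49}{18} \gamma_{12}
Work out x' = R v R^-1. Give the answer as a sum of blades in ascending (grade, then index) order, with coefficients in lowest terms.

~R = -\frac{29}{18} - \frac{49}{18} \gamma_{12}, and R ~R = -\frac{130}{27}, so R^-1 = ~R / (-\frac{130}{27}).
R v = \frac{653}{36} \gamma_{1} + \frac{673}{36} \gamma_{2}
Answer: \frac{25957}{1560} \gamma_{1} + \frac{25757}{1560} \gamma_{2}


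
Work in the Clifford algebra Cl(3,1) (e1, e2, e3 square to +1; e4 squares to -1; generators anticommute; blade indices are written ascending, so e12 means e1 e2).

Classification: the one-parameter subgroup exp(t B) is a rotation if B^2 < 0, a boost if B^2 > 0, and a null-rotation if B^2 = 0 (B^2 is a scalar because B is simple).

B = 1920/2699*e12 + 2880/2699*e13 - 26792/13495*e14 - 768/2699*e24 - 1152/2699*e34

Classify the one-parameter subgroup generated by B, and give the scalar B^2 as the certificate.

B^2 term by term: the squares give (1920/2699)^2*(e12)^2 + (2880/2699)^2*(e13)^2 + (-26792/13495)^2*(e14)^2 + (-768/2699)^2*(e24)^2 + (-1152/2699)^2*(e34)^2 = 3686400/7284601*(-1) + 8294400/7284601*(-1) + 717811264/182115025*(+1) + 589824/7284601*(+1) + 1327104/7284601*(+1) = 64/25 (each basis 2-blade squares to minus the product of its generators' squares); cross terms between blades sharing an index anticommute and cancel; the commuting (index-disjoint) pairs give grade-4 terms 2*c*c'*(blade product), which cancel blade by blade — e1234: -4423680/7284601 + 4423680/7284601 = 0 — confirming B is simple. So B^2 = 64/25.
Answer: boost, certificate B^2 = 64/25. The class reads off the invariant scalar 64/25 directly.


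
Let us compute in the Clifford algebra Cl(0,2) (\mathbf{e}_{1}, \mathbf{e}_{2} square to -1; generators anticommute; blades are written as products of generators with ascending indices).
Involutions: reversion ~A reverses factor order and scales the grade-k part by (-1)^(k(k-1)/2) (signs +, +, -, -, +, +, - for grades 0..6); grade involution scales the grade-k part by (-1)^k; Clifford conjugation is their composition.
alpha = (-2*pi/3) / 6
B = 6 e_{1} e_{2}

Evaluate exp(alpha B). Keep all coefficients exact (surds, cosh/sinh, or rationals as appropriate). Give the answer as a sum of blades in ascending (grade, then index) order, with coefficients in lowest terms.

B^2 = (6)^2*(e_{1} e_{2})^2 = 36*(-1) = -36 (a basis 2-blade squares to minus the product of its generators' squares).
B^2 = -36 — circular case — the even/odd split gives cos and sin: l = 6, alpha*l = - \frac{2 \pi}{3}, so exp(alpha B) = cos(- \frac{2 \pi}{3}) + (sin(- \frac{2 \pi}{3})/6)*B = - \frac{1}{2} + (- \frac{\sqrt{3}}{12})*B.
Answer: - \frac{1}{2} - \frac{\sqrt{3}}{2} e_{1} e_{2}


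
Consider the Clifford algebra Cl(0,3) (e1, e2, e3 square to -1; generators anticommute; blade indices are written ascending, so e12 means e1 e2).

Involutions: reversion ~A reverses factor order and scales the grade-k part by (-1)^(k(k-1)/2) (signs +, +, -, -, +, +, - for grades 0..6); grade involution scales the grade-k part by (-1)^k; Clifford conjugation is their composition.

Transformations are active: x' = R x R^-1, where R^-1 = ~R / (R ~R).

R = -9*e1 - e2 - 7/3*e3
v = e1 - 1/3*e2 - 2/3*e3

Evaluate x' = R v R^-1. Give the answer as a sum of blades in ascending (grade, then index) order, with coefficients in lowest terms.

~R = -9*e1 - e2 - 7/3*e3, and R ~R = -787/9, so R^-1 = ~R / (-787/9).
R v = 64/9 + 4*e12 + 25/3*e13 - 1/9*e23
Answer: 365/787*e1 + 1171/2361*e2 + 2470/2361*e3


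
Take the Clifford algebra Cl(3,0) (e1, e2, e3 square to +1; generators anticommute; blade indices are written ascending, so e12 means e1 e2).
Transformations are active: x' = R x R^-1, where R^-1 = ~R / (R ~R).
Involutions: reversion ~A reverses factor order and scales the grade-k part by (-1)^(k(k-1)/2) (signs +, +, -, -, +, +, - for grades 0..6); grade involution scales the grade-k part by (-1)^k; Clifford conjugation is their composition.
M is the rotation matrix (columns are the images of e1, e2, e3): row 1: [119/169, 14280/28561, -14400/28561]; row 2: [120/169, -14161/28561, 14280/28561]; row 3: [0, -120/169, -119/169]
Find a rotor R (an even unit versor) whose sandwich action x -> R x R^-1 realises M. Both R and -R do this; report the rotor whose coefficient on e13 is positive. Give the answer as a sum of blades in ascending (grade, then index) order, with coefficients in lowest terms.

Method: write R = a + b12*e12 + b13*e13 + b23*e23 with a^2 + b12^2 + b13^2 + b23^2 = 1 (so R^-1 = ~R). Expanding the columns R e_j ~R gives tr M = 4a^2 - 1 and, from the antisymmetric part, M21 - M12 = -4a*b12, M13 - M31 = 4a*b13, M32 - M23 = -4a*b23.
Here tr M = -14161/28561, so a^2 = (1 + tr M)/4 = 3600/28561 and a = ±60/169. Taking a = 60/169: M21 - M12 = 6000/28561, M13 - M31 = -14400/28561, M32 - M23 = -34560/28561, giving b12 = -25/169, b13 = -60/169, b23 = 144/169, i.e. R = 60/169 - 25/169*e12 - 60/169*e13 + 144/169*e23.
Its e13 coefficient is negative, so report the other preimage -R.
Answer: -60/169 + 25/169*e12 + 60/169*e13 - 144/169*e23. Recall the cover is two-to-one: with M of trace -14161/28561, both preimages act alike, and the stated e13 sign chooses the sheet.


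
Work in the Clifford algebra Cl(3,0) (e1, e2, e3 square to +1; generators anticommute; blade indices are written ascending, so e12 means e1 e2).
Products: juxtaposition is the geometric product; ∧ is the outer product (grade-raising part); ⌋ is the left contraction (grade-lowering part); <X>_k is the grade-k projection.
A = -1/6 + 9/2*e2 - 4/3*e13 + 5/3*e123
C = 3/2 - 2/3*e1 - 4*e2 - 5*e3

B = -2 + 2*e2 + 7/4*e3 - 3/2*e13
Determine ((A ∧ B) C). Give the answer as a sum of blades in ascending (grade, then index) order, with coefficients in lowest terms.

step 1: 1/3 - 28/3*e2 - 7/24*e3 + 35/12*e13 + 63/8*e23 + 73/12*e123
step 2: 943/24 - 533/36*e1 - 1313/24*e2 + 4513/144*e3 - 1319/36*e12 + 2053/72*e13 + 7669/144*e23 + 373/24*e123
Answer: 943/24 - 533/36*e1 - 1313/24*e2 + 4513/144*e3 - 1319/36*e12 + 2053/72*e13 + 7669/144*e23 + 373/24*e123


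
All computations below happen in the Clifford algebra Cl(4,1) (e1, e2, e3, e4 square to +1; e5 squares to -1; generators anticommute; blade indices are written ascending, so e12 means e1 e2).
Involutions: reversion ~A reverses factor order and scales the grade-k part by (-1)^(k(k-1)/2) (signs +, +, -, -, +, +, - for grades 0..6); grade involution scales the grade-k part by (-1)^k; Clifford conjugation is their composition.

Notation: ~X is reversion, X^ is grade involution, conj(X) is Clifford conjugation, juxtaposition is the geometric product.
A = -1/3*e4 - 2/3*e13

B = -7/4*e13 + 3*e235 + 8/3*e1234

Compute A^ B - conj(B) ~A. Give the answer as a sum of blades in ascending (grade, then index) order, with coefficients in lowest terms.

first term: -7/6 - 16/9*e24 - 8/9*e123 + 2*e125 - 7/12*e134 + e2345
second term: -7/6 + 16/9*e24 - 8/9*e123 + 2*e125 - 7/12*e134 + e2345
Answer: -32/9*e24


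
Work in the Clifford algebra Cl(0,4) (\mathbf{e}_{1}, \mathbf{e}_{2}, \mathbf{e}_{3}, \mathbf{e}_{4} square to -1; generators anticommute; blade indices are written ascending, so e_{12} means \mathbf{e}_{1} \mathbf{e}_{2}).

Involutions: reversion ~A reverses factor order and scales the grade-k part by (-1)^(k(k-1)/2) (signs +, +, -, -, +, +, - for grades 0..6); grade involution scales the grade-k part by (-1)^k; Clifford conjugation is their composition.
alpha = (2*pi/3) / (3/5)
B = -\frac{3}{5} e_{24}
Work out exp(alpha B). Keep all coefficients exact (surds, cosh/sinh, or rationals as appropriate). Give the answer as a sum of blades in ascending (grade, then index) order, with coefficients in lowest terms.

B^2 = (-\frac{3}{5})^2*(e_{24})^2 = \frac{9}{25}*(-1) = -\frac{9}{25} (a basis 2-blade squares to minus the product of its generators' squares).
B^2 = -\frac{9}{25} — B^2 < 0, so the exponential closes trigonometrically: l = \frac{3}{5}, alpha*l = \frac{2 \pi}{3}, so exp(alpha B) = cos(\frac{2 \pi}{3}) + (sin(\frac{2 \pi}{3})/(\frac{3}{5}))*B = - \frac{1}{2} + (\frac{5 \sqrt{3}}{6})*B.
Answer: - \frac{1}{2} - \frac{\sqrt{3}}{2} e_{24}


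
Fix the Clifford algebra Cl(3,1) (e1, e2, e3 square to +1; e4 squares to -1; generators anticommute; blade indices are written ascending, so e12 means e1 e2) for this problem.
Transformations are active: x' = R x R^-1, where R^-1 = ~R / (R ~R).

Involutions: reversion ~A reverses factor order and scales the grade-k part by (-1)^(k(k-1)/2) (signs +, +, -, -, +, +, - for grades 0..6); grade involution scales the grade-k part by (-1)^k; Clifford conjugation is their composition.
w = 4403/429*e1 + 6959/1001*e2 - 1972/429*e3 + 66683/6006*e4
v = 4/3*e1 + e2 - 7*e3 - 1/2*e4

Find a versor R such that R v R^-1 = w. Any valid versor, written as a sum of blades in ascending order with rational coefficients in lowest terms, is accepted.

Reasoning: v^2 = w^2 = 1855/36 since conjugation preserves the quadratic form; R = v + w = 4975/429*e1 + 7960/1001*e2 - 4975/429*e3 + 31840/3003*e4 is then valid when invertible, keeping its own part and reversing (v - w)/2.
Answer: 4975/429*e1 + 7960/1001*e2 - 4975/429*e3 + 31840/3003*e4


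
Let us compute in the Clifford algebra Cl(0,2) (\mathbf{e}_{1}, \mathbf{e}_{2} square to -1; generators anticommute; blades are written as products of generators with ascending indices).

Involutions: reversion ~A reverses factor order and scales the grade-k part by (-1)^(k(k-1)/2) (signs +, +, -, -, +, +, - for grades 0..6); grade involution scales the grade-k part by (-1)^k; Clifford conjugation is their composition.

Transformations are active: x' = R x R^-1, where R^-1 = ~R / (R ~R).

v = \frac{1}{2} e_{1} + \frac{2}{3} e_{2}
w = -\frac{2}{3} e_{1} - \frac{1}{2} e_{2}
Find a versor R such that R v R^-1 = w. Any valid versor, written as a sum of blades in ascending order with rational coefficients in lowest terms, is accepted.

Why this works: both vectors square to -\frac{25}{36}, so q(v) = q(w) and R = v + w = -\frac{1}{6} e_{1} + \frac{1}{6} e_{2} carries v to w — its own direction survives, the complement (v - w)/2 flips.
Answer: -\frac{1}{6} e_{1} + \frac{1}{6} e_{2}


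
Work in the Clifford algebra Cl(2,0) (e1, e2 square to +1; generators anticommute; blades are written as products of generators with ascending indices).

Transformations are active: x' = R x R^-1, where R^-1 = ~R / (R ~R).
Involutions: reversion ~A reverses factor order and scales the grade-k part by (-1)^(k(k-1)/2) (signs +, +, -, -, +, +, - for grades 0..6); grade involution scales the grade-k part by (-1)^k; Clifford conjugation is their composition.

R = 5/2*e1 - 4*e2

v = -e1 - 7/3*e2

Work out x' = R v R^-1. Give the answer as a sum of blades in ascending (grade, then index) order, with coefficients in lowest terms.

~R = 5/2*e1 - 4*e2, and R ~R = 89/4, so R^-1 = ~R / (89/4).
R v = 41/6 - 59/6*e1 e2
Answer: 677/267*e1 - 11/89*e2


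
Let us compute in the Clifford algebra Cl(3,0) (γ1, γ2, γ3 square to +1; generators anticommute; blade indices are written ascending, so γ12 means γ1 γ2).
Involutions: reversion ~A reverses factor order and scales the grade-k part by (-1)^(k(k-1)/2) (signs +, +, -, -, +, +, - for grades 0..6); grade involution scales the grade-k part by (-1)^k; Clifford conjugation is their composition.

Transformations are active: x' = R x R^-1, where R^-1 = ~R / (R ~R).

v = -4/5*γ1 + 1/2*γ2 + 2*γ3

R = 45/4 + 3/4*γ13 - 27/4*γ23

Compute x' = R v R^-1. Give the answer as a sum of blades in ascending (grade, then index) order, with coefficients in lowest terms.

~R = 45/4 - 3/4*γ13 + 27/4*γ23, and R ~R = 2763/16, so R^-1 = ~R / (2763/16).
R v = -15/2*γ1 - 63/8*γ2 + 1059/40*γ3 + 201/40*γ123
Answer: -175/307*γ1 - 4819/3070*γ2 + 445/307*γ3


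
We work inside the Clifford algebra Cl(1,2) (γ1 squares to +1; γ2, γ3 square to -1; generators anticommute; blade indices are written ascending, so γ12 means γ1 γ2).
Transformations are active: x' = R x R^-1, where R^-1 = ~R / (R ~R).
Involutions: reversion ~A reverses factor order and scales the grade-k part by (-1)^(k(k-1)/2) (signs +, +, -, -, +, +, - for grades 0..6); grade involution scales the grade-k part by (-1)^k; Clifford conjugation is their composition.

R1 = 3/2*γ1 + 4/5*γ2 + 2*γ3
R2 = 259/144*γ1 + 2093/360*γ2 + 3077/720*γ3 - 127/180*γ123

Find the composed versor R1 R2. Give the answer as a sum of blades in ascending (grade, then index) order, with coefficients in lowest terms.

Distribute over the terms of R1 (each basis-blade product reordered to ascending indices, repeated generators contracted through their squares):
(3/2*γ1) R2 = 259/96 + 2093/240*γ12 + 3077/480*γ13 - 127/120*γ23
(4/5*γ2) R2 = -2093/450 - 259/180*γ12 - 127/225*γ13 + 3077/900*γ23
(2*γ3) R2 = -3077/360 + 127/90*γ12 - 259/72*γ13 - 2093/180*γ23
Summing the partial products and collecting blades:
Answer: -25201/2400 + 6259/720*γ12 + 1799/800*γ13 - 16681/1800*γ23


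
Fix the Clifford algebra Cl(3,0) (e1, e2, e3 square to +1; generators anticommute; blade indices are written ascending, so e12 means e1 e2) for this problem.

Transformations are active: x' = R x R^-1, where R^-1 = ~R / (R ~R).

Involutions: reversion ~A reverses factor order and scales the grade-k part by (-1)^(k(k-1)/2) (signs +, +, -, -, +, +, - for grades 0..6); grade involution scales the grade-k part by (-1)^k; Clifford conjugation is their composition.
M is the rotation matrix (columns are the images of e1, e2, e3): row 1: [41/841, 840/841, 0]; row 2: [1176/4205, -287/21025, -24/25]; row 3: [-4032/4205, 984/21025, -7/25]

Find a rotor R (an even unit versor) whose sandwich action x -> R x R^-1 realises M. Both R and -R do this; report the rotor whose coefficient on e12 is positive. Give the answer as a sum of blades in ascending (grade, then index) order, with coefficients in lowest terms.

Method: write R = a + b12*e12 + b13*e13 + b23*e23 with a^2 + b12^2 + b13^2 + b23^2 = 1 (so R^-1 = ~R). Expanding the columns R e_j ~R gives tr M = 4a^2 - 1 and, from the antisymmetric part, M21 - M12 = -4a*b12, M13 - M31 = 4a*b13, M32 - M23 = -4a*b23.
Here tr M = -5149/21025, so a^2 = (1 + tr M)/4 = 3969/21025 and a = ±63/145. Taking a = 63/145: M21 - M12 = -3024/4205, M13 - M31 = 4032/4205, M32 - M23 = 21168/21025, giving b12 = 12/29, b13 = 16/29, b23 = -84/145, i.e. R = 63/145 + 12/29*e12 + 16/29*e13 - 84/145*e23.
Its e12 coefficient is already positive.
Answer: 63/145 + 12/29*e12 + 16/29*e13 - 84/145*e23. Sheet selection: the two-to-one cover makes ±R indistinguishable at the matrix level (trace -5149/21025), so uniqueness comes from the required sign on e12.


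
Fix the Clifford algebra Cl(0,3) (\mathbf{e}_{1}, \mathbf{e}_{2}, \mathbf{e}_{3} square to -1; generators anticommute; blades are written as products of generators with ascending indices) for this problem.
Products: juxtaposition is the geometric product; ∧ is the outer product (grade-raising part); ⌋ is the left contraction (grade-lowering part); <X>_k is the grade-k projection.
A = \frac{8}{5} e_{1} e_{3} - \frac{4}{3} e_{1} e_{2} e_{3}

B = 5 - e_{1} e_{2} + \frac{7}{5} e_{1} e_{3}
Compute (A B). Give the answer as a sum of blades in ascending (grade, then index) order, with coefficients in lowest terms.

step 1: -\frac{56}{25} - \frac{28}{15} e_{2} - \frac{4}{3} e_{3} + 8 e_{1} e_{3} + \frac{8}{5} e_{2} e_{3} - \frac{20}{3} e_{1} e_{2} e_{3}
Answer: -\frac{56}{25} - \frac{28}{15} e_{2} - \frac{4}{3} e_{3} + 8 e_{1} e_{3} + \frac{8}{5} e_{2} e_{3} - \frac{20}{3} e_{1} e_{2} e_{3}


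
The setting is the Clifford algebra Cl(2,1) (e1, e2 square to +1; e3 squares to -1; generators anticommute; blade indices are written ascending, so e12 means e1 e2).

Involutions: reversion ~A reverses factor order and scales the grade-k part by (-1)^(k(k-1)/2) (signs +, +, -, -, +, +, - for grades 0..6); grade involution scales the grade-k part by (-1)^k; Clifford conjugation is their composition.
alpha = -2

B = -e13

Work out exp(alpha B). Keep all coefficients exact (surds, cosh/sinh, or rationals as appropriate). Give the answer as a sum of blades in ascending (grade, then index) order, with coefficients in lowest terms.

B^2 = (-1)^2*(e13)^2 = 1*(+1) = 1 (a basis 2-blade squares to minus the product of its generators' squares).
B^2 = 1 — B^2 > 0, so the exponential closes hyperbolically: l = 1, alpha*l = -2, so exp(alpha B) = cosh(-2) + (sinh(-2)/1)*B = cosh(2) + (-sinh(2))*B.
Answer: cosh(2) + sinh(2)*e13


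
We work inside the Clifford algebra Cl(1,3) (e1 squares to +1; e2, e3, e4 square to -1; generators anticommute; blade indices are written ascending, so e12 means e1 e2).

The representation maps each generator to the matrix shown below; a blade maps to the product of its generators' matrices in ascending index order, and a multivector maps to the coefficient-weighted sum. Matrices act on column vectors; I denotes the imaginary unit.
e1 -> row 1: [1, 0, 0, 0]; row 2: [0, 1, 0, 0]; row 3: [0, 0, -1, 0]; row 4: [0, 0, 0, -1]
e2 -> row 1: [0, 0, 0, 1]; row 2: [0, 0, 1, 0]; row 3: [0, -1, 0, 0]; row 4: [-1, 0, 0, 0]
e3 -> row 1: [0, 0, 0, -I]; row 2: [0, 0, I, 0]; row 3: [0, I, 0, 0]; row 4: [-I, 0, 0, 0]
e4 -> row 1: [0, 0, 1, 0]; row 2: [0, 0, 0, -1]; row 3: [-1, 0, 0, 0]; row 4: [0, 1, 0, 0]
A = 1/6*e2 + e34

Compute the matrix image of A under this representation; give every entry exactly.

Bivector images (products of the table entries): rho(e34) = rho(e3)rho(e4) = row 1: [0, -I, 0, 0]; row 2: [-I, 0, 0, 0]; row 3: [0, 0, 0, -I]; row 4: [0, 0, -I, 0].
M = (1/6)*rho(e2) + (1)*rho(e34), summed entrywise:
Answer: row 1: [0, -I, 0, 1/6]; row 2: [-I, 0, 1/6, 0]; row 3: [0, -1/6, 0, -I]; row 4: [-1/6, 0, -I, 0]


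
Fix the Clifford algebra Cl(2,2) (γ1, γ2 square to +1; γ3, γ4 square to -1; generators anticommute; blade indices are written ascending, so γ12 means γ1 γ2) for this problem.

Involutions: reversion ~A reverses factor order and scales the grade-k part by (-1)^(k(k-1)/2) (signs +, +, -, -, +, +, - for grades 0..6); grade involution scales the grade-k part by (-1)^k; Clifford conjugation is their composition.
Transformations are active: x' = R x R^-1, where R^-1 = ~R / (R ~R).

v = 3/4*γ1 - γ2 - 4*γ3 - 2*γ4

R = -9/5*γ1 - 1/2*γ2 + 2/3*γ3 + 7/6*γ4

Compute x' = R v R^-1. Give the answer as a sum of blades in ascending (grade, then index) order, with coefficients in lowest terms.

~R = -9/5*γ1 - 1/2*γ2 + 2/3*γ3 + 7/6*γ4, and R ~R = 379/225, so R^-1 = ~R / (379/225).
R v = 83/20 + 87/40*γ12 + 67/10*γ13 + 109/40*γ14 + 8/3*γ23 + 13/6*γ24 + 10/3*γ34
Answer: -14583/1516*γ1 - 2219/1516*γ2 + 2761/379*γ3 + 11747/1516*γ4


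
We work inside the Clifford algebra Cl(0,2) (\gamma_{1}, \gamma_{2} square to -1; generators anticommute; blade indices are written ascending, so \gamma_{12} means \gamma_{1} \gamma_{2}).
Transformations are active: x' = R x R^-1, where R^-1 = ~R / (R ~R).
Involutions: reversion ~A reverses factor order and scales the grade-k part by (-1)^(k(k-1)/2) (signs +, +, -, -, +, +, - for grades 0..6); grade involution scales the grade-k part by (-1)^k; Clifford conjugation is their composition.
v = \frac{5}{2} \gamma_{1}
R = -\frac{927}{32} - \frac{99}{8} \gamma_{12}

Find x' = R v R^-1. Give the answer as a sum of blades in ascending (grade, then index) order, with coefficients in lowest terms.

~R = -\frac{927}{32} + \frac{99}{8} \gamma_{12}, and R ~R = \frac{1016145}{1024}, so R^-1 = ~R / (\frac{1016145}{1024}).
R v = -\frac{4635}{64} \gamma_{1} - \frac{495}{16} \gamma_{2}
Answer: \frac{8673}{5018} \gamma_{1} + \frac{4532}{2509} \gamma_{2}


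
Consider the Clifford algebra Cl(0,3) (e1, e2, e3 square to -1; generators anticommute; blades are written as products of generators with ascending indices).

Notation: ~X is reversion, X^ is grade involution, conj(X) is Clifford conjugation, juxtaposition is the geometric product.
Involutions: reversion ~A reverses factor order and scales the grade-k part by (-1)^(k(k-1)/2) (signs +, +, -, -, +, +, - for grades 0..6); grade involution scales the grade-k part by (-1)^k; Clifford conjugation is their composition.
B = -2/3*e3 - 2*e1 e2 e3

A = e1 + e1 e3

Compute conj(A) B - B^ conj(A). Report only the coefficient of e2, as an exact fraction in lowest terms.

first term: -2/3*e1 + 2*e2 + 2/3*e1 e3 - 2*e2 e3
second term: -2/3*e1 - 2*e2 + 2/3*e1 e3 + 2*e2 e3
Answer: 4


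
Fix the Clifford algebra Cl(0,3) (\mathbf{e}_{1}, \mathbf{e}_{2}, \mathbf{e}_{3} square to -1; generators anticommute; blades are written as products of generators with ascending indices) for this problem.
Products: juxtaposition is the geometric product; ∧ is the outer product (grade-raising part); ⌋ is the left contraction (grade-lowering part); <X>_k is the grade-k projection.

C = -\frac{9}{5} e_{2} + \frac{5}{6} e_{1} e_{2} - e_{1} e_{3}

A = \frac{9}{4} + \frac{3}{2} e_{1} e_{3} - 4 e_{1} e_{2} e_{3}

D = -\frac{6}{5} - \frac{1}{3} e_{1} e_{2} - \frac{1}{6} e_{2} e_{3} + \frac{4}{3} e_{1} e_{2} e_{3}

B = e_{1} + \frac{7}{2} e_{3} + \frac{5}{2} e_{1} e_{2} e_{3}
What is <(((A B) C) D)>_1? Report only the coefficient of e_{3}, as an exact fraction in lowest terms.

step 1: -10 - 3 e_{1} + \frac{15}{4} e_{2} + \frac{75}{8} e_{3} + 14 e_{1} e_{2} + 4 e_{2} e_{3} + \frac{45}{8} e_{1} e_{2} e_{3}
step 2: -\frac{59}{12} + \frac{379}{20} e_{1} + \frac{119}{8} e_{2} - \frac{1191}{80} e_{3} + \frac{16}{15} e_{1} e_{2} + \frac{77}{24} e_{1} e_{3} + \frac{23}{8} e_{2} e_{3} + \frac{185}{16} e_{1} e_{2} e_{3}
step 3: \frac{15949}{720} - \frac{71051}{2400} e_{1} - \frac{1375}{288} e_{2} + \frac{40997}{1800} e_{3} + \frac{23609}{1200} e_{1} e_{2} + \frac{5473}{360} e_{1} e_{3} - \frac{4829}{180} e_{2} e_{3} - \frac{13411}{720} e_{1} e_{2} e_{3}
step 4: -\frac{71051}{2400} e_{1} - \frac{1375}{288} e_{2} + \frac{40997}{1800} e_{3}
Answer: \frac{40997}{1800}


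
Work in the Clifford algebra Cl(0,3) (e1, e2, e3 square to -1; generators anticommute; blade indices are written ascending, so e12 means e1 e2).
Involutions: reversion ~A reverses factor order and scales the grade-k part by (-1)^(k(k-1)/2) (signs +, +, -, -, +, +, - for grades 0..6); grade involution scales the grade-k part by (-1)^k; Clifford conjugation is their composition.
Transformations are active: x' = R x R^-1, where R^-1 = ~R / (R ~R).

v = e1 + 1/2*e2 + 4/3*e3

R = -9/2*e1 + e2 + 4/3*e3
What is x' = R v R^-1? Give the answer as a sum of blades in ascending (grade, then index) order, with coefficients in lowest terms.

~R = -9/2*e1 + e2 + 4/3*e3, and R ~R = -829/36, so R^-1 = ~R / (-829/36).
R v = 20/9 - 13/4*e12 - 22/3*e13 + 2/3*e23
Answer: -109/829*e1 - 1149/1658*e2 - 3956/2487*e3


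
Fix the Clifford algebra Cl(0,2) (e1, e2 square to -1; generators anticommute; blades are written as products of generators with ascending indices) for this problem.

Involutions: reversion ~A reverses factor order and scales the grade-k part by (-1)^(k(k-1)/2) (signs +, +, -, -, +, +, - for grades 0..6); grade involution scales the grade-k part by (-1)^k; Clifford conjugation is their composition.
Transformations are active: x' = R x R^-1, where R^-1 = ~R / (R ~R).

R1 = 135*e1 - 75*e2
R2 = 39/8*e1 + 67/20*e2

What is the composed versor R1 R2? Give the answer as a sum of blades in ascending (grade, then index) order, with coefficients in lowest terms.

Distribute over the terms of R1 (each basis-blade product reordered to ascending indices, repeated generators contracted through their squares):
(135*e1) R2 = -5265/8 + 1809/4*e1 e2
(-75*e2) R2 = 1005/4 + 2925/8*e1 e2
Summing the partial products and collecting blades:
Answer: -3255/8 + 6543/8*e1 e2


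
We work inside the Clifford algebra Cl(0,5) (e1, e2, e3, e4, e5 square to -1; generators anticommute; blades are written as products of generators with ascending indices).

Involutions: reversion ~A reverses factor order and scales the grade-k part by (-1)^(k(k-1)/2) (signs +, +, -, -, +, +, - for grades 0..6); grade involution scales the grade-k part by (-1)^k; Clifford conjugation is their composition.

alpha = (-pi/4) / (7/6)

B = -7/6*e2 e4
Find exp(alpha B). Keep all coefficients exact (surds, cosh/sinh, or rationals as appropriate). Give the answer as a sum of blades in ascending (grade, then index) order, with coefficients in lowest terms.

B^2 = (-7/6)^2*(e2 e4)^2 = 49/36*(-1) = -49/36 (a basis 2-blade squares to minus the product of its generators' squares).
B^2 = -49/36 — the series telescopes trigonometrically here: l = 7/6, alpha*l = -pi/4, so exp(alpha B) = cos(-pi/4) + (sin(-pi/4)/(7/6))*B = sqrt(2)/2 + (-3*sqrt(2)/7)*B.
Answer: sqrt(2)/2 + sqrt(2)/2*e2 e4


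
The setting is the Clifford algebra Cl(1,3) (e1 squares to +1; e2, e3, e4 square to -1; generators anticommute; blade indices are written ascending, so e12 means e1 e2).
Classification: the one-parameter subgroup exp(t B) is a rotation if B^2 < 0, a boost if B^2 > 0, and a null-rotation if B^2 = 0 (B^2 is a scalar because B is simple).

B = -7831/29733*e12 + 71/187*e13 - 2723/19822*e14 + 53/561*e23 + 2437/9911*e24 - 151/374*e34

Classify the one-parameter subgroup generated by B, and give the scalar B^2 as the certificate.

B^2 term by term: the squares give (-7831/29733)^2*(e12)^2 + (71/187)^2*(e13)^2 + (-2723/19822)^2*(e14)^2 + (53/561)^2*(e23)^2 + (2437/9911)^2*(e24)^2 + (-151/374)^2*(e34)^2 = 61324561/884051289*(+1) + 5041/34969*(+1) + 7414729/392911684*(+1) + 2809/314721*(-1) + 5938969/98227921*(-1) + 22801/139876*(-1) = 0 (each basis 2-blade squares to minus the product of its generators' squares); cross terms between blades sharing an index anticommute and cancel; the commuting (index-disjoint) pairs give grade-4 terms 2*c*c'*(blade product), which cancel blade by blade — e1234: 1182481/5560071 - 346054/1853357 - 2723/104907 = 0 — confirming B is simple. So B^2 = 0.
Answer: null-rotation, certificate B^2 = 0. Why this suffices: the scalar 0 survives any versor conjugation, so its sign alone determines the class however B is presented.


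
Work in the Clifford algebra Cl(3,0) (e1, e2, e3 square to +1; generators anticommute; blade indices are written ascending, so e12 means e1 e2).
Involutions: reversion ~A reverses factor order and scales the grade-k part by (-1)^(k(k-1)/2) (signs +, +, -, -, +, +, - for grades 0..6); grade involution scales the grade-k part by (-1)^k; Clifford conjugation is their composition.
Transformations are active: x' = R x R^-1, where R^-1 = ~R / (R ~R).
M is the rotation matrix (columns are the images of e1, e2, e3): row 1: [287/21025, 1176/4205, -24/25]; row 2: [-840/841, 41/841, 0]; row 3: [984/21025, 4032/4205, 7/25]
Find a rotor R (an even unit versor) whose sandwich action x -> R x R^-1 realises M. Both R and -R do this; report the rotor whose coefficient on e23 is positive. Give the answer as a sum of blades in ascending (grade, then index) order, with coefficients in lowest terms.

Method: write R = a + b12*e12 + b13*e13 + b23*e23 with a^2 + b12^2 + b13^2 + b23^2 = 1 (so R^-1 = ~R). Expanding the columns R e_j ~R gives tr M = 4a^2 - 1 and, from the antisymmetric part, M21 - M12 = -4a*b12, M13 - M31 = 4a*b13, M32 - M23 = -4a*b23.
Here tr M = 7199/21025, so a^2 = (1 + tr M)/4 = 7056/21025 and a = ±84/145. Taking a = 84/145: M21 - M12 = -5376/4205, M13 - M31 = -21168/21025, M32 - M23 = 4032/4205, giving b12 = 16/29, b13 = -63/145, b23 = -12/29, i.e. R = 84/145 + 16/29*e12 - 63/145*e13 - 12/29*e23.
Its e23 coefficient is negative, so report the other preimage -R.
Answer: -84/145 - 16/29*e12 + 63/145*e13 + 12/29*e23. Recall the cover is two-to-one: with M of trace 7199/21025, both preimages act alike, and the stated e23 sign chooses the sheet.


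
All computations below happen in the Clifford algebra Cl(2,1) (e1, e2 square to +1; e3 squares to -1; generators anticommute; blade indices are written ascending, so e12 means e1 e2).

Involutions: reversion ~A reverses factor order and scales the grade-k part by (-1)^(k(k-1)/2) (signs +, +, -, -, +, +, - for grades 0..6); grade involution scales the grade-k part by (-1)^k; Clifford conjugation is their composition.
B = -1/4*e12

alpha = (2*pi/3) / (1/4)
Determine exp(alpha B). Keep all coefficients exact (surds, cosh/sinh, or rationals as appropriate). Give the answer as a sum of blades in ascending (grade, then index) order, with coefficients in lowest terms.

B^2 = (-1/4)^2*(e12)^2 = 1/16*(-1) = -1/16 (a basis 2-blade squares to minus the product of its generators' squares).
B^2 = -1/16 — the negative square puts this in the circular regime; l = 1/4, alpha*l = 2*pi/3, so exp(alpha B) = cos(2*pi/3) + (sin(2*pi/3)/(1/4))*B = -1/2 + (2*sqrt(3))*B.
Answer: -1/2 - sqrt(3)/2*e12


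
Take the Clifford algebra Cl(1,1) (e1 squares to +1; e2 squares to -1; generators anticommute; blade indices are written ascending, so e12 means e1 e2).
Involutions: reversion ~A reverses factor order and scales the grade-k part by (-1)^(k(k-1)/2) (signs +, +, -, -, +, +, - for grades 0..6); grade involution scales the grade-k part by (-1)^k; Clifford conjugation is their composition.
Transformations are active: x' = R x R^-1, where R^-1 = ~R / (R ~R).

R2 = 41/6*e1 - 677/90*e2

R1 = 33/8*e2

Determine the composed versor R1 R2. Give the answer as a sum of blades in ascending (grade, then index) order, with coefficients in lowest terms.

Distribute over the terms of R1 (each basis-blade product reordered to ascending indices, repeated generators contracted through their squares):
(33/8*e2) R2 = 7447/240 - 451/16*e12
Answer: 7447/240 - 451/16*e12


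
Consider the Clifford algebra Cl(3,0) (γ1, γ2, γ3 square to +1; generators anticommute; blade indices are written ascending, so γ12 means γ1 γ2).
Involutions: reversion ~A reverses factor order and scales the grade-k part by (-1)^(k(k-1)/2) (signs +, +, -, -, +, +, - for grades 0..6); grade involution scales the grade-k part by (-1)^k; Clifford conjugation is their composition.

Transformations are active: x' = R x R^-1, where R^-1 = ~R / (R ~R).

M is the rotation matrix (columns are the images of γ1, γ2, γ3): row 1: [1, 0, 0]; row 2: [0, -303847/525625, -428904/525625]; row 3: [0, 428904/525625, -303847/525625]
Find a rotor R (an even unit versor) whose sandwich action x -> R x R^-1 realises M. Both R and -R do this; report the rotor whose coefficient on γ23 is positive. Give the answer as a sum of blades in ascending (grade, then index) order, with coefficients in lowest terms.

Method: write R = a + b12*γ12 + b13*γ13 + b23*γ23 with a^2 + b12^2 + b13^2 + b23^2 = 1 (so R^-1 = ~R). Expanding the columns R e_j ~R gives tr M = 4a^2 - 1 and, from the antisymmetric part, M21 - M12 = -4a*b12, M13 - M31 = 4a*b13, M32 - M23 = -4a*b23.
Here tr M = -82069/525625, so a^2 = (1 + tr M)/4 = 110889/525625 and a = ±333/725. Taking a = 333/725: M21 - M12 = 0, M13 - M31 = 0, M32 - M23 = 857808/525625, giving b12 = 0, b13 = 0, b23 = -644/725, i.e. R = 333/725 - 644/725*γ23.
Its γ23 coefficient is negative, so report the other preimage -R.
Answer: -333/725 + 644/725*γ23. Uniqueness: Spin(3) -> SO(3) maps R and -R to the same rotation of trace -82069/525625; fixing the sign of the γ23 coefficient removes the ambiguity.


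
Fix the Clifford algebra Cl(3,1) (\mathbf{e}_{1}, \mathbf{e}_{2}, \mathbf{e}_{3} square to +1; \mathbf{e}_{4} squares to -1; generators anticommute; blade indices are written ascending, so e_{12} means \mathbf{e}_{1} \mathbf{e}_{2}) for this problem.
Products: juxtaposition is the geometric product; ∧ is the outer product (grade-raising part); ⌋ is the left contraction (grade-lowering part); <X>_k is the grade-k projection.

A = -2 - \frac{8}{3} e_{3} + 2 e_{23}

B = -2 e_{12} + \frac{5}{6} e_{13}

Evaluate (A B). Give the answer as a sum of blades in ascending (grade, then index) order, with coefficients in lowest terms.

step 1: \frac{20}{9} e_{1} + \frac{17}{3} e_{12} + \frac{7}{3} e_{13} + \frac{16}{3} e_{123}
Answer: \frac{20}{9} e_{1} + \frac{17}{3} e_{12} + \frac{7}{3} e_{13} + \frac{16}{3} e_{123}
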